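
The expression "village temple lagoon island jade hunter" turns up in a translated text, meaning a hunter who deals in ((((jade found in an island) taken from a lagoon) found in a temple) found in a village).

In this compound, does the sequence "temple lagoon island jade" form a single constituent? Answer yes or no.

The paraphrase groups the words so that "temple lagoon island jade" is one unit: it corresponds to a single parenthesized sub-phrase.
The full structure is [[village [temple [lagoon [island jade]]]] hunter], in which [temple lagoon island jade] is a constituent.

yes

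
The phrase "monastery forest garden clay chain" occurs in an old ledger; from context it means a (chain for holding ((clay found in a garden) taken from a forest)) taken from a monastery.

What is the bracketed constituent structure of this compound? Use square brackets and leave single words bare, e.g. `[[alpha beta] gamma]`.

At the top level: head "chain" (specifically "forest garden clay chain"); modifier "monastery".
Within "forest garden clay chain", the head is "chain" and the modifier is "forest garden clay".
Within "forest garden clay", the head is "clay" (specifically "garden clay") and the modifier is "forest".
Within "garden clay", the head is "clay" and the modifier is "garden".
So the structure is [monastery [[forest [garden clay]] chain]].

[monastery [[forest [garden clay]] chain]]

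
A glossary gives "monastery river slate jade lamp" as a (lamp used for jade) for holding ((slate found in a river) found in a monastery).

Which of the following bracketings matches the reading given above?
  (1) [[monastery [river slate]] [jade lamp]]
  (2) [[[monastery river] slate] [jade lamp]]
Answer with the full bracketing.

The paraphrase's head is the "lamp" part ("jade lamp"); its modifier is "monastery river slate".
That top-level split, carried through the inner groups, gives [[monastery [river slate]] [jade lamp]].

[[monastery [river slate]] [jade lamp]]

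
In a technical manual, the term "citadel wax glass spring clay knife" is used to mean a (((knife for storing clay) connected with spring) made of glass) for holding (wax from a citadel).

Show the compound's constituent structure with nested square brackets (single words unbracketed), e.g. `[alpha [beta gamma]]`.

The outermost head in the paraphrase is "knife" (specifically "glass spring clay knife"), modified by "citadel wax".
Within "citadel wax", the head is "wax" and the modifier is "citadel".
Within "glass spring clay knife", the head is "knife" (specifically "spring clay knife") and the modifier is "glass".
Within "spring clay knife", the head is "knife" (specifically "clay knife") and the modifier is "spring".
Within "clay knife", the head is "knife" and the modifier is "clay".
Putting it together: [[citadel wax] [glass [spring [clay knife]]]].

[[citadel wax] [glass [spring [clay knife]]]]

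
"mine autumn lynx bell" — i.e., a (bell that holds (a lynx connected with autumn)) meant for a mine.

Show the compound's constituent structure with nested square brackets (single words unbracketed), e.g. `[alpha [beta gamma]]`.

Whole compound: head "bell" (specifically "autumn lynx bell"), modifier "mine".
Inside "autumn lynx bell": head "bell", modifier "autumn lynx".
Inside "autumn lynx": head "lynx", modifier "autumn".
So the structure is [mine [[autumn lynx] bell]].

[mine [[autumn lynx] bell]]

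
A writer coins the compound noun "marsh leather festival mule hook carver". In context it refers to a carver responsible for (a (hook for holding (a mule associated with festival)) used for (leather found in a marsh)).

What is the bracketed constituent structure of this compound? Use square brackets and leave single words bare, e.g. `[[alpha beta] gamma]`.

[[[marsh leather] [[festival mule] hook]] carver]

The outermost head in the paraphrase is "carver", modified by "marsh leather festival mule hook".
Inside "marsh leather festival mule hook": head "hook" (specifically "festival mule hook"), modifier "marsh leather".
Inside "marsh leather": head "leather", modifier "marsh".
Inside "festival mule hook": head "hook", modifier "festival mule".
Inside "festival mule": head "mule", modifier "festival".
Putting it together: [[[marsh leather] [[festival mule] hook]] carver].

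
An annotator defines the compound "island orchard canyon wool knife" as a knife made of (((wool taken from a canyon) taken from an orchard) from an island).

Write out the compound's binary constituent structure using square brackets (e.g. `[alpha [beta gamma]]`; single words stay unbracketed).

Whole compound: head "knife", modifier "island orchard canyon wool".
"island orchard canyon wool" → head "wool" (specifically "orchard canyon wool"), modifier "island".
"orchard canyon wool" → head "wool" (specifically "canyon wool"), modifier "orchard".
"canyon wool" → head "wool", modifier "canyon".
Putting it together: [[island [orchard [canyon wool]]] knife].

[[island [orchard [canyon wool]]] knife]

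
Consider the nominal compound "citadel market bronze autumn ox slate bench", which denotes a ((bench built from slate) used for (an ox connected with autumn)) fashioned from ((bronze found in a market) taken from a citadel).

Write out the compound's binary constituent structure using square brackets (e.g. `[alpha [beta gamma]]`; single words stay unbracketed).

At the top level: head "bench" (specifically "autumn ox slate bench"); modifier "citadel market bronze".
Within "citadel market bronze", the head is "bronze" (specifically "market bronze") and the modifier is "citadel".
Within "market bronze", the head is "bronze" and the modifier is "market".
Within "autumn ox slate bench", the head is "bench" (specifically "slate bench") and the modifier is "autumn ox".
Within "autumn ox", the head is "ox" and the modifier is "autumn".
Within "slate bench", the head is "bench" and the modifier is "slate".
Assembled: [[citadel [market bronze]] [[autumn ox] [slate bench]]].

[[citadel [market bronze]] [[autumn ox] [slate bench]]]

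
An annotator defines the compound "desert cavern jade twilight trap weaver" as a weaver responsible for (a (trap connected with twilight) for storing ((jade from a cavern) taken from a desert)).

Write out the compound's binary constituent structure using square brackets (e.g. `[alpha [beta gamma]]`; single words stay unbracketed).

Whole compound: head "weaver", modifier "desert cavern jade twilight trap".
Inside "desert cavern jade twilight trap": head "trap" (specifically "twilight trap"), modifier "desert cavern jade".
Inside "desert cavern jade": head "jade" (specifically "cavern jade"), modifier "desert".
Inside "cavern jade": head "jade", modifier "cavern".
Inside "twilight trap": head "trap", modifier "twilight".
So the structure is [[[desert [cavern jade]] [twilight trap]] weaver].

[[[desert [cavern jade]] [twilight trap]] weaver]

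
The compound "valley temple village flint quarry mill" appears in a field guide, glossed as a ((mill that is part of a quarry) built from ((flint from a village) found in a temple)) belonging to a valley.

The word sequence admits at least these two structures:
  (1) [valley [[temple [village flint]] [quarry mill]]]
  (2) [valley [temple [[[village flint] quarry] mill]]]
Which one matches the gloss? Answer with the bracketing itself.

[valley [[temple [village flint]] [quarry mill]]]

The paraphrase's head is the "mill" part ("temple village flint quarry mill"); its modifier is "valley".
That top-level split, carried through the inner groups, gives [valley [[temple [village flint]] [quarry mill]]].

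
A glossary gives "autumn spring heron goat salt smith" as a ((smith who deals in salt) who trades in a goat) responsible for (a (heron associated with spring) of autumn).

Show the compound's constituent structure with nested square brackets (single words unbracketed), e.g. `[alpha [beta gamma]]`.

The outermost head in the paraphrase is "smith" (specifically "goat salt smith"), modified by "autumn spring heron".
Inside "autumn spring heron": head "heron" (specifically "spring heron"), modifier "autumn".
Inside "spring heron": head "heron", modifier "spring".
Inside "goat salt smith": head "smith" (specifically "salt smith"), modifier "goat".
Inside "salt smith": head "smith", modifier "salt".
So the structure is [[autumn [spring heron]] [goat [salt smith]]].

[[autumn [spring heron]] [goat [salt smith]]]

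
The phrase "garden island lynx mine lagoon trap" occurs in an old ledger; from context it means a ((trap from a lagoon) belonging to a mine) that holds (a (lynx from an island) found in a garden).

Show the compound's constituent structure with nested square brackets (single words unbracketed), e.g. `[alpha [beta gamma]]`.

Whole compound: head "trap" (specifically "mine lagoon trap"), modifier "garden island lynx".
"garden island lynx" → head "lynx" (specifically "island lynx"), modifier "garden".
"island lynx" → head "lynx", modifier "island".
"mine lagoon trap" → head "trap" (specifically "lagoon trap"), modifier "mine".
"lagoon trap" → head "trap", modifier "lagoon".
Assembled: [[garden [island lynx]] [mine [lagoon trap]]].

[[garden [island lynx]] [mine [lagoon trap]]]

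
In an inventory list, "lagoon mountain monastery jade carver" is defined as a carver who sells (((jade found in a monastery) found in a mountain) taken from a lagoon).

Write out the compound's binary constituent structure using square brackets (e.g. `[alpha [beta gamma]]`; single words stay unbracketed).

[[lagoon [mountain [monastery jade]]] carver]

At the top level: head "carver"; modifier "lagoon mountain monastery jade".
"lagoon mountain monastery jade" → head "jade" (specifically "mountain monastery jade"), modifier "lagoon".
"mountain monastery jade" → head "jade" (specifically "monastery jade"), modifier "mountain".
"monastery jade" → head "jade", modifier "monastery".
Assembled: [[lagoon [mountain [monastery jade]]] carver].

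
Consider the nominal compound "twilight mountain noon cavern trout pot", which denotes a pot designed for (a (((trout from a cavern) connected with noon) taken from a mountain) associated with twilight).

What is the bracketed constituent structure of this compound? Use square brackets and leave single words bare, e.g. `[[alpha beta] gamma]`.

[[twilight [mountain [noon [cavern trout]]]] pot]

At the top level: head "pot"; modifier "twilight mountain noon cavern trout".
Within "twilight mountain noon cavern trout", the head is "trout" (specifically "mountain noon cavern trout") and the modifier is "twilight".
Within "mountain noon cavern trout", the head is "trout" (specifically "noon cavern trout") and the modifier is "mountain".
Within "noon cavern trout", the head is "trout" (specifically "cavern trout") and the modifier is "noon".
Within "cavern trout", the head is "trout" and the modifier is "cavern".
Assembled: [[twilight [mountain [noon [cavern trout]]]] pot].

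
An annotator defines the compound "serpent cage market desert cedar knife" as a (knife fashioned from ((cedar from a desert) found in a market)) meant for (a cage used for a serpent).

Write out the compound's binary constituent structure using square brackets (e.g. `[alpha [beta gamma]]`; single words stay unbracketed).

[[serpent cage] [[market [desert cedar]] knife]]

The outermost head in the paraphrase is "knife" (specifically "market desert cedar knife"), modified by "serpent cage".
Inside "serpent cage": head "cage", modifier "serpent".
Inside "market desert cedar knife": head "knife", modifier "market desert cedar".
Inside "market desert cedar": head "cedar" (specifically "desert cedar"), modifier "market".
Inside "desert cedar": head "cedar", modifier "desert".
Assembled: [[serpent cage] [[market [desert cedar]] knife]].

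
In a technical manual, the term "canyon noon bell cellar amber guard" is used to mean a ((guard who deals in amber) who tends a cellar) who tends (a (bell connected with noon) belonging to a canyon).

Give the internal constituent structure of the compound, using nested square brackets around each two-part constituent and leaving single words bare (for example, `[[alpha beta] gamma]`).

[[canyon [noon bell]] [cellar [amber guard]]]

Overall it is a kind of guard (specifically "cellar amber guard"); the modifier is "canyon noon bell".
Inside "canyon noon bell": head "bell" (specifically "noon bell"), modifier "canyon".
Inside "noon bell": head "bell", modifier "noon".
Inside "cellar amber guard": head "guard" (specifically "amber guard"), modifier "cellar".
Inside "amber guard": head "guard", modifier "amber".
Assembled: [[canyon [noon bell]] [cellar [amber guard]]].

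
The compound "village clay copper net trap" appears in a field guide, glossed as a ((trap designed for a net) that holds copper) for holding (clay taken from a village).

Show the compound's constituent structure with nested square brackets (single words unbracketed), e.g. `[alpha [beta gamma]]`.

[[village clay] [copper [net trap]]]

Overall it is a kind of trap (specifically "copper net trap"); the modifier is "village clay".
Inside "village clay": head "clay", modifier "village".
Inside "copper net trap": head "trap" (specifically "net trap"), modifier "copper".
Inside "net trap": head "trap", modifier "net".
Putting it together: [[village clay] [copper [net trap]]].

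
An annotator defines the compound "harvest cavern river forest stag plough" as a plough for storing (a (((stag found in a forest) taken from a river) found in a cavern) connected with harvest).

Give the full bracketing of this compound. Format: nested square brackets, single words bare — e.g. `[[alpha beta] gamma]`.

[[harvest [cavern [river [forest stag]]]] plough]

At the top level: head "plough"; modifier "harvest cavern river forest stag".
Inside "harvest cavern river forest stag": head "stag" (specifically "cavern river forest stag"), modifier "harvest".
Inside "cavern river forest stag": head "stag" (specifically "river forest stag"), modifier "cavern".
Inside "river forest stag": head "stag" (specifically "forest stag"), modifier "river".
Inside "forest stag": head "stag", modifier "forest".
So the structure is [[harvest [cavern [river [forest stag]]]] plough].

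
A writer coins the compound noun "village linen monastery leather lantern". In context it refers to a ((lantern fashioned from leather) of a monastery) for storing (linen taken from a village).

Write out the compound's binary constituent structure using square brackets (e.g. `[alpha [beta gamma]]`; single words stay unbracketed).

[[village linen] [monastery [leather lantern]]]

Whole compound: head "lantern" (specifically "monastery leather lantern"), modifier "village linen".
"village linen" → head "linen", modifier "village".
"monastery leather lantern" → head "lantern" (specifically "leather lantern"), modifier "monastery".
"leather lantern" → head "lantern", modifier "leather".
So the structure is [[village linen] [monastery [leather lantern]]].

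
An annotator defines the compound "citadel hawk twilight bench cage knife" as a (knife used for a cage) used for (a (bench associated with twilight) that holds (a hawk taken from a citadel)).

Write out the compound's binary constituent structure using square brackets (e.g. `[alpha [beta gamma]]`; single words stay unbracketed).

[[[citadel hawk] [twilight bench]] [cage knife]]

Whole compound: head "knife" (specifically "cage knife"), modifier "citadel hawk twilight bench".
Inside "citadel hawk twilight bench": head "bench" (specifically "twilight bench"), modifier "citadel hawk".
Inside "citadel hawk": head "hawk", modifier "citadel".
Inside "twilight bench": head "bench", modifier "twilight".
Inside "cage knife": head "knife", modifier "cage".
Putting it together: [[[citadel hawk] [twilight bench]] [cage knife]].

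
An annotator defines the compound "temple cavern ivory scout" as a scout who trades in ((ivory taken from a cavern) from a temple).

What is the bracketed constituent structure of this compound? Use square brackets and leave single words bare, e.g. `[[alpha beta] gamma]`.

The outermost head in the paraphrase is "scout", modified by "temple cavern ivory".
Within "temple cavern ivory", the head is "ivory" (specifically "cavern ivory") and the modifier is "temple".
Within "cavern ivory", the head is "ivory" and the modifier is "cavern".
Putting it together: [[temple [cavern ivory]] scout].

[[temple [cavern ivory]] scout]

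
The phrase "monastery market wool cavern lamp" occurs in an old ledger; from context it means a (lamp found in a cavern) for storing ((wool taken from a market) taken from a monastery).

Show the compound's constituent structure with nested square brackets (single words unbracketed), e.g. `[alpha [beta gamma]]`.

At the top level: head "lamp" (specifically "cavern lamp"); modifier "monastery market wool".
"monastery market wool" → head "wool" (specifically "market wool"), modifier "monastery".
"market wool" → head "wool", modifier "market".
"cavern lamp" → head "lamp", modifier "cavern".
Assembled: [[monastery [market wool]] [cavern lamp]].

[[monastery [market wool]] [cavern lamp]]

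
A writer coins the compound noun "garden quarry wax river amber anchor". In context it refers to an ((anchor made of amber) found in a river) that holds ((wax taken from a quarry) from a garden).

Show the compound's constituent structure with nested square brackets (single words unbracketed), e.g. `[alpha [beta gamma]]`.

[[garden [quarry wax]] [river [amber anchor]]]

At the top level: head "anchor" (specifically "river amber anchor"); modifier "garden quarry wax".
Within "garden quarry wax", the head is "wax" (specifically "quarry wax") and the modifier is "garden".
Within "quarry wax", the head is "wax" and the modifier is "quarry".
Within "river amber anchor", the head is "anchor" (specifically "amber anchor") and the modifier is "river".
Within "amber anchor", the head is "anchor" and the modifier is "amber".
So the structure is [[garden [quarry wax]] [river [amber anchor]]].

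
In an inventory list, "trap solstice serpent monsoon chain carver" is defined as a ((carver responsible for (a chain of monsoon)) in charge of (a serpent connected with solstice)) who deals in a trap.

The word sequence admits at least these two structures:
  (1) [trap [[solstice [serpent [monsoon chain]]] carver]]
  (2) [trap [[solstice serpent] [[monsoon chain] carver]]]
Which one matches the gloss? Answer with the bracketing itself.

[trap [[solstice serpent] [[monsoon chain] carver]]]

The paraphrase's head is the "carver" part ("solstice serpent monsoon chain carver"); its modifier is "trap".
That top-level split, carried through the inner groups, gives [trap [[solstice serpent] [[monsoon chain] carver]]].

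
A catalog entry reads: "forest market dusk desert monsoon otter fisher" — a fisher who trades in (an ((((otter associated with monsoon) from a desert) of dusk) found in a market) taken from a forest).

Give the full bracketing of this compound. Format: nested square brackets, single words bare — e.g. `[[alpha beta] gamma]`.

[[forest [market [dusk [desert [monsoon otter]]]]] fisher]

At the top level: head "fisher"; modifier "forest market dusk desert monsoon otter".
"forest market dusk desert monsoon otter" → head "otter" (specifically "market dusk desert monsoon otter"), modifier "forest".
"market dusk desert monsoon otter" → head "otter" (specifically "dusk desert monsoon otter"), modifier "market".
"dusk desert monsoon otter" → head "otter" (specifically "desert monsoon otter"), modifier "dusk".
"desert monsoon otter" → head "otter" (specifically "monsoon otter"), modifier "desert".
"monsoon otter" → head "otter", modifier "monsoon".
Assembled: [[forest [market [dusk [desert [monsoon otter]]]]] fisher].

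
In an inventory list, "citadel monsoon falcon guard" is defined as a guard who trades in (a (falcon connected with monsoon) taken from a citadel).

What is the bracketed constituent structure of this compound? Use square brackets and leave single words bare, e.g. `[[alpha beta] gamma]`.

[[citadel [monsoon falcon]] guard]

Whole compound: head "guard", modifier "citadel monsoon falcon".
"citadel monsoon falcon" → head "falcon" (specifically "monsoon falcon"), modifier "citadel".
"monsoon falcon" → head "falcon", modifier "monsoon".
Assembled: [[citadel [monsoon falcon]] guard].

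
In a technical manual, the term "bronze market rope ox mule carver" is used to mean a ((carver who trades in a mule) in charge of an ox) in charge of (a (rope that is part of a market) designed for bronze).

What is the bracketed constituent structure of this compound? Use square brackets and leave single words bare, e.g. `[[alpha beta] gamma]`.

[[bronze [market rope]] [ox [mule carver]]]

The outermost head in the paraphrase is "carver" (specifically "ox mule carver"), modified by "bronze market rope".
Within "bronze market rope", the head is "rope" (specifically "market rope") and the modifier is "bronze".
Within "market rope", the head is "rope" and the modifier is "market".
Within "ox mule carver", the head is "carver" (specifically "mule carver") and the modifier is "ox".
Within "mule carver", the head is "carver" and the modifier is "mule".
Putting it together: [[bronze [market rope]] [ox [mule carver]]].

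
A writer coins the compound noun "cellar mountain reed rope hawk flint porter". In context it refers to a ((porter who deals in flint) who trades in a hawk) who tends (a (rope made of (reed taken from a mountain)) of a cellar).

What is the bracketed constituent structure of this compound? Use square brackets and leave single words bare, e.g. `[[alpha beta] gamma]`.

[[cellar [[mountain reed] rope]] [hawk [flint porter]]]

Overall it is a kind of porter (specifically "hawk flint porter"); the modifier is "cellar mountain reed rope".
Inside "cellar mountain reed rope": head "rope" (specifically "mountain reed rope"), modifier "cellar".
Inside "mountain reed rope": head "rope", modifier "mountain reed".
Inside "mountain reed": head "reed", modifier "mountain".
Inside "hawk flint porter": head "porter" (specifically "flint porter"), modifier "hawk".
Inside "flint porter": head "porter", modifier "flint".
Putting it together: [[cellar [[mountain reed] rope]] [hawk [flint porter]]].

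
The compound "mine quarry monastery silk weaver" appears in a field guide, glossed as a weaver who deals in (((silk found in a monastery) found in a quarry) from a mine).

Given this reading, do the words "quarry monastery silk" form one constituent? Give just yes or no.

The paraphrase groups the words so that "quarry monastery silk" is one unit: it corresponds to a single parenthesized sub-phrase.
The full structure is [[mine [quarry [monastery silk]]] weaver], in which [quarry monastery silk] is a constituent.

yes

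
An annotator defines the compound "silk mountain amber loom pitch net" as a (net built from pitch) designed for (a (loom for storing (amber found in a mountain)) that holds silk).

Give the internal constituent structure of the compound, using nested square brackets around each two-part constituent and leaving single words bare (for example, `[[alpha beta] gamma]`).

Overall it is a kind of net (specifically "pitch net"); the modifier is "silk mountain amber loom".
Inside "silk mountain amber loom": head "loom" (specifically "mountain amber loom"), modifier "silk".
Inside "mountain amber loom": head "loom", modifier "mountain amber".
Inside "mountain amber": head "amber", modifier "mountain".
Inside "pitch net": head "net", modifier "pitch".
So the structure is [[silk [[mountain amber] loom]] [pitch net]].

[[silk [[mountain amber] loom]] [pitch net]]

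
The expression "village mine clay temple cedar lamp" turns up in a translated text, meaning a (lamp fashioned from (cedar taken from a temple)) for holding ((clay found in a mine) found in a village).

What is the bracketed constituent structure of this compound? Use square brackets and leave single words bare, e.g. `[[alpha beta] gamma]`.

[[village [mine clay]] [[temple cedar] lamp]]

The outermost head in the paraphrase is "lamp" (specifically "temple cedar lamp"), modified by "village mine clay".
Inside "village mine clay": head "clay" (specifically "mine clay"), modifier "village".
Inside "mine clay": head "clay", modifier "mine".
Inside "temple cedar lamp": head "lamp", modifier "temple cedar".
Inside "temple cedar": head "cedar", modifier "temple".
Assembled: [[village [mine clay]] [[temple cedar] lamp]].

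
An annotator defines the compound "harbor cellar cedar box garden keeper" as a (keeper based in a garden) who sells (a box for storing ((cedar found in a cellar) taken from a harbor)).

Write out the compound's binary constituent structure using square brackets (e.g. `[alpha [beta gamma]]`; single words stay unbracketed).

Overall it is a kind of keeper (specifically "garden keeper"); the modifier is "harbor cellar cedar box".
Within "harbor cellar cedar box", the head is "box" and the modifier is "harbor cellar cedar".
Within "harbor cellar cedar", the head is "cedar" (specifically "cellar cedar") and the modifier is "harbor".
Within "cellar cedar", the head is "cedar" and the modifier is "cellar".
Within "garden keeper", the head is "keeper" and the modifier is "garden".
Putting it together: [[[harbor [cellar cedar]] box] [garden keeper]].

[[[harbor [cellar cedar]] box] [garden keeper]]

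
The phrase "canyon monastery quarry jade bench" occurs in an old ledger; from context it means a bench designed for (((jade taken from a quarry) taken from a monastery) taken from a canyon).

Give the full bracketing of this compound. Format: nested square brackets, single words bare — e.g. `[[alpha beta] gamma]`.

Whole compound: head "bench", modifier "canyon monastery quarry jade".
Inside "canyon monastery quarry jade": head "jade" (specifically "monastery quarry jade"), modifier "canyon".
Inside "monastery quarry jade": head "jade" (specifically "quarry jade"), modifier "monastery".
Inside "quarry jade": head "jade", modifier "quarry".
Putting it together: [[canyon [monastery [quarry jade]]] bench].

[[canyon [monastery [quarry jade]]] bench]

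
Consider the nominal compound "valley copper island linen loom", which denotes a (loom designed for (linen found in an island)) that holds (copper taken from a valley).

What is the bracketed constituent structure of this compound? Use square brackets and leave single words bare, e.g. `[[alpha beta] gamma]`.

[[valley copper] [[island linen] loom]]

Whole compound: head "loom" (specifically "island linen loom"), modifier "valley copper".
"valley copper" → head "copper", modifier "valley".
"island linen loom" → head "loom", modifier "island linen".
"island linen" → head "linen", modifier "island".
So the structure is [[valley copper] [[island linen] loom]].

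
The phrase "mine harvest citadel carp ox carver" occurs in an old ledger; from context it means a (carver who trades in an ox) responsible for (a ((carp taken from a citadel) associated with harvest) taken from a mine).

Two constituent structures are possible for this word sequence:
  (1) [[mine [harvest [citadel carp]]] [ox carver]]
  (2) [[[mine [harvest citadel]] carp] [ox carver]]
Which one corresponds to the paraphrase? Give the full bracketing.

The paraphrase's head is the "carver" part ("ox carver"); its modifier is "mine harvest citadel carp".
That top-level split, carried through the inner groups, gives [[mine [harvest [citadel carp]]] [ox carver]].

[[mine [harvest [citadel carp]]] [ox carver]]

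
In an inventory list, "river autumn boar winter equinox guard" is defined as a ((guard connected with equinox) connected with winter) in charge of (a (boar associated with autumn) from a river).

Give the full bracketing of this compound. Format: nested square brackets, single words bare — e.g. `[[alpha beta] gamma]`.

[[river [autumn boar]] [winter [equinox guard]]]

The outermost head in the paraphrase is "guard" (specifically "winter equinox guard"), modified by "river autumn boar".
Inside "river autumn boar": head "boar" (specifically "autumn boar"), modifier "river".
Inside "autumn boar": head "boar", modifier "autumn".
Inside "winter equinox guard": head "guard" (specifically "equinox guard"), modifier "winter".
Inside "equinox guard": head "guard", modifier "equinox".
So the structure is [[river [autumn boar]] [winter [equinox guard]]].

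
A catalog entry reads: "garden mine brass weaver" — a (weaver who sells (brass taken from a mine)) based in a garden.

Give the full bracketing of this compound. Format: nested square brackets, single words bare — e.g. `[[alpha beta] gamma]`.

[garden [[mine brass] weaver]]

The outermost head in the paraphrase is "weaver" (specifically "mine brass weaver"), modified by "garden".
Within "mine brass weaver", the head is "weaver" and the modifier is "mine brass".
Within "mine brass", the head is "brass" and the modifier is "mine".
Assembled: [garden [[mine brass] weaver]].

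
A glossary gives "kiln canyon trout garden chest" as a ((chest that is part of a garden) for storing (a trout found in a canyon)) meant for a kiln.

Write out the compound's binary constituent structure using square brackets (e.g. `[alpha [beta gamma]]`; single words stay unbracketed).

The outermost head in the paraphrase is "chest" (specifically "canyon trout garden chest"), modified by "kiln".
Within "canyon trout garden chest", the head is "chest" (specifically "garden chest") and the modifier is "canyon trout".
Within "canyon trout", the head is "trout" and the modifier is "canyon".
Within "garden chest", the head is "chest" and the modifier is "garden".
Assembled: [kiln [[canyon trout] [garden chest]]].

[kiln [[canyon trout] [garden chest]]]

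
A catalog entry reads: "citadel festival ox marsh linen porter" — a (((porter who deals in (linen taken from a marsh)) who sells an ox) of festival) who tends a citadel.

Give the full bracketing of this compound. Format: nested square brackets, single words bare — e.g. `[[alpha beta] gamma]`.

[citadel [festival [ox [[marsh linen] porter]]]]

The outermost head in the paraphrase is "porter" (specifically "festival ox marsh linen porter"), modified by "citadel".
Within "festival ox marsh linen porter", the head is "porter" (specifically "ox marsh linen porter") and the modifier is "festival".
Within "ox marsh linen porter", the head is "porter" (specifically "marsh linen porter") and the modifier is "ox".
Within "marsh linen porter", the head is "porter" and the modifier is "marsh linen".
Within "marsh linen", the head is "linen" and the modifier is "marsh".
So the structure is [citadel [festival [ox [[marsh linen] porter]]]].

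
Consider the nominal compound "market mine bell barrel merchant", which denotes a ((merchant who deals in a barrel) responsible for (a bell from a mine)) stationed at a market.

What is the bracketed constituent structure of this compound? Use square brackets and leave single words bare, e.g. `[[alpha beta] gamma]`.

[market [[mine bell] [barrel merchant]]]

Overall it is a kind of merchant (specifically "mine bell barrel merchant"); the modifier is "market".
"mine bell barrel merchant" → head "merchant" (specifically "barrel merchant"), modifier "mine bell".
"mine bell" → head "bell", modifier "mine".
"barrel merchant" → head "merchant", modifier "barrel".
Putting it together: [market [[mine bell] [barrel merchant]]].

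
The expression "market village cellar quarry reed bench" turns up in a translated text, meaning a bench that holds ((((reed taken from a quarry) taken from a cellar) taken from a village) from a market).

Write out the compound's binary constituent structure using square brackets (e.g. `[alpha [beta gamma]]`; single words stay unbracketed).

Whole compound: head "bench", modifier "market village cellar quarry reed".
Within "market village cellar quarry reed", the head is "reed" (specifically "village cellar quarry reed") and the modifier is "market".
Within "village cellar quarry reed", the head is "reed" (specifically "cellar quarry reed") and the modifier is "village".
Within "cellar quarry reed", the head is "reed" (specifically "quarry reed") and the modifier is "cellar".
Within "quarry reed", the head is "reed" and the modifier is "quarry".
Assembled: [[market [village [cellar [quarry reed]]]] bench].

[[market [village [cellar [quarry reed]]]] bench]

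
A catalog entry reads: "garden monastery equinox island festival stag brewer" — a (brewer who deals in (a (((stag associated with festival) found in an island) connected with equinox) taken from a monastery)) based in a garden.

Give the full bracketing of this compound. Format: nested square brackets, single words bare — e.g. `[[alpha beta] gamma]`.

[garden [[monastery [equinox [island [festival stag]]]] brewer]]

Overall it is a kind of brewer (specifically "monastery equinox island festival stag brewer"); the modifier is "garden".
"monastery equinox island festival stag brewer" → head "brewer", modifier "monastery equinox island festival stag".
"monastery equinox island festival stag" → head "stag" (specifically "equinox island festival stag"), modifier "monastery".
"equinox island festival stag" → head "stag" (specifically "island festival stag"), modifier "equinox".
"island festival stag" → head "stag" (specifically "festival stag"), modifier "island".
"festival stag" → head "stag", modifier "festival".
Assembled: [garden [[monastery [equinox [island [festival stag]]]] brewer]].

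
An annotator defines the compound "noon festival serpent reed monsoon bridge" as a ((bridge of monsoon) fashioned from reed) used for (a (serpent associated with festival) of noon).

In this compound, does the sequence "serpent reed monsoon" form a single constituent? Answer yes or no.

no

The top-level split is [noon festival serpent] [reed monsoon bridge]; the full structure is [[noon [festival serpent]] [reed [monsoon bridge]]].
"serpent reed monsoon" straddles a constituent boundary, so it is not a single unit.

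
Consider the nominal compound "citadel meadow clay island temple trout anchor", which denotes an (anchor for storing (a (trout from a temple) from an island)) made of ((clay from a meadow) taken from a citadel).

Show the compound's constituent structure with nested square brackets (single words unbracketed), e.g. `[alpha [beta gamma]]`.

At the top level: head "anchor" (specifically "island temple trout anchor"); modifier "citadel meadow clay".
Within "citadel meadow clay", the head is "clay" (specifically "meadow clay") and the modifier is "citadel".
Within "meadow clay", the head is "clay" and the modifier is "meadow".
Within "island temple trout anchor", the head is "anchor" and the modifier is "island temple trout".
Within "island temple trout", the head is "trout" (specifically "temple trout") and the modifier is "island".
Within "temple trout", the head is "trout" and the modifier is "temple".
So the structure is [[citadel [meadow clay]] [[island [temple trout]] anchor]].

[[citadel [meadow clay]] [[island [temple trout]] anchor]]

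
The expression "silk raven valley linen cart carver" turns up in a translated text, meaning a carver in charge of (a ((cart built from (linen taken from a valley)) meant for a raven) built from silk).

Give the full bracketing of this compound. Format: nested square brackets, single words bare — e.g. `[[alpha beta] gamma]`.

At the top level: head "carver"; modifier "silk raven valley linen cart".
"silk raven valley linen cart" → head "cart" (specifically "raven valley linen cart"), modifier "silk".
"raven valley linen cart" → head "cart" (specifically "valley linen cart"), modifier "raven".
"valley linen cart" → head "cart", modifier "valley linen".
"valley linen" → head "linen", modifier "valley".
Putting it together: [[silk [raven [[valley linen] cart]]] carver].

[[silk [raven [[valley linen] cart]]] carver]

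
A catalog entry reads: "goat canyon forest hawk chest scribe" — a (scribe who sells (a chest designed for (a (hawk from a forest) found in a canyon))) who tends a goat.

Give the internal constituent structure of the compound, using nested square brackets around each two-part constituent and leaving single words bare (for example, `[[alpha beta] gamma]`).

[goat [[[canyon [forest hawk]] chest] scribe]]

At the top level: head "scribe" (specifically "canyon forest hawk chest scribe"); modifier "goat".
"canyon forest hawk chest scribe" → head "scribe", modifier "canyon forest hawk chest".
"canyon forest hawk chest" → head "chest", modifier "canyon forest hawk".
"canyon forest hawk" → head "hawk" (specifically "forest hawk"), modifier "canyon".
"forest hawk" → head "hawk", modifier "forest".
So the structure is [goat [[[canyon [forest hawk]] chest] scribe]].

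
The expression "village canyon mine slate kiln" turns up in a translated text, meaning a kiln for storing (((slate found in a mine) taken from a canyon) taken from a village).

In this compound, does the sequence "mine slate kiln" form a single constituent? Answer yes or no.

The top-level split is [village canyon mine slate] [kiln]; the full structure is [[village [canyon [mine slate]]] kiln].
"mine slate kiln" straddles a constituent boundary, so it is not a single unit.

no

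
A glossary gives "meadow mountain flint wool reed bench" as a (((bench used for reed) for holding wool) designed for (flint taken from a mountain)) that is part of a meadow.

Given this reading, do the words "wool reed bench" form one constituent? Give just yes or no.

yes

The paraphrase groups the words so that "wool reed bench" is one unit: it corresponds to a single parenthesized sub-phrase.
The full structure is [meadow [[mountain flint] [wool [reed bench]]]], in which [wool reed bench] is a constituent.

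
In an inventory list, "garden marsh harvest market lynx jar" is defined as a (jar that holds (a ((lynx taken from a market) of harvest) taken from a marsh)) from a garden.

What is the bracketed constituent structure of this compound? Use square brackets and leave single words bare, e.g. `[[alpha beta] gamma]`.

[garden [[marsh [harvest [market lynx]]] jar]]

Whole compound: head "jar" (specifically "marsh harvest market lynx jar"), modifier "garden".
"marsh harvest market lynx jar" → head "jar", modifier "marsh harvest market lynx".
"marsh harvest market lynx" → head "lynx" (specifically "harvest market lynx"), modifier "marsh".
"harvest market lynx" → head "lynx" (specifically "market lynx"), modifier "harvest".
"market lynx" → head "lynx", modifier "market".
Putting it together: [garden [[marsh [harvest [market lynx]]] jar]].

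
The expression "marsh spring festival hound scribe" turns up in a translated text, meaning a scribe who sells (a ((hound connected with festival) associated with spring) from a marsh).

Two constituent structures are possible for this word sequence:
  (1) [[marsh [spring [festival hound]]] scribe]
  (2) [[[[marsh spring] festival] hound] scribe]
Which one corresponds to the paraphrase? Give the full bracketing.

[[marsh [spring [festival hound]]] scribe]

The paraphrase's head is the "scribe" part ("scribe"); its modifier is "marsh spring festival hound".
That top-level split, carried through the inner groups, gives [[marsh [spring [festival hound]]] scribe].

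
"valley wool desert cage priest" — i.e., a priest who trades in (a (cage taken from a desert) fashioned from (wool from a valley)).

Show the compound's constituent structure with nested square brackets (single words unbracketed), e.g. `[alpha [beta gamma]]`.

[[[valley wool] [desert cage]] priest]

The outermost head in the paraphrase is "priest", modified by "valley wool desert cage".
Within "valley wool desert cage", the head is "cage" (specifically "desert cage") and the modifier is "valley wool".
Within "valley wool", the head is "wool" and the modifier is "valley".
Within "desert cage", the head is "cage" and the modifier is "desert".
So the structure is [[[valley wool] [desert cage]] priest].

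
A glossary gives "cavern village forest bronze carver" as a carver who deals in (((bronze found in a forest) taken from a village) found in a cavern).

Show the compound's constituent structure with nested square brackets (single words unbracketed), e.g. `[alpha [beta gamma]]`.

[[cavern [village [forest bronze]]] carver]

Whole compound: head "carver", modifier "cavern village forest bronze".
Inside "cavern village forest bronze": head "bronze" (specifically "village forest bronze"), modifier "cavern".
Inside "village forest bronze": head "bronze" (specifically "forest bronze"), modifier "village".
Inside "forest bronze": head "bronze", modifier "forest".
Putting it together: [[cavern [village [forest bronze]]] carver].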